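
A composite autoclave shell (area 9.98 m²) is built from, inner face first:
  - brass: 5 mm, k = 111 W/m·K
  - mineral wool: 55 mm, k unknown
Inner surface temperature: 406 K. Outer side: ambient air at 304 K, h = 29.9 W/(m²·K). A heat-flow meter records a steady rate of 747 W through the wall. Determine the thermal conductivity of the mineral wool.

k ≈ 0.0414 W/(m·K)

Model the wall as resistances in series:
R_brass = L/(kA) = 0.005/(111×9.98) = 4.514×10^-6 K/W
R_outer film = 1/(h_o·A) = 1/(29.9×9.98) = 0.003351 K/W
Sum of known resistances R_other = 0.003356 K/W
Total R = ΔT/Q = 102/747 = 0.1365 K/W
R_mineral wool = R_total − R_other = 0.1332 K/W
k = L/(R·A) = 0.055/(0.1332×9.98)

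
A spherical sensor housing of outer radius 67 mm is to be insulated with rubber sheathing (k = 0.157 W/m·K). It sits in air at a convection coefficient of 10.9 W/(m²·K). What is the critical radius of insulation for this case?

r_cr ≈ 28.8 mm

For a sphere r_cr = 2k/h = 2×0.157/10.9
r_cr = 28.8 mm; since the bare radius (67 mm) is above r_cr, any added insulation will reduce heat loss.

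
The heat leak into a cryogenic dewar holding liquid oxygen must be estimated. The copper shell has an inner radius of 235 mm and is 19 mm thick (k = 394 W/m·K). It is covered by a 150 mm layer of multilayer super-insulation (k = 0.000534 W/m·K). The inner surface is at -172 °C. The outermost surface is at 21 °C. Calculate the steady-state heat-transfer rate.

Q ≈ 0.886 W

Each spherical layer contributes R = (1/r_i − 1/r_o)/(4πk):
R_copper shell = (1/0.235 − 1/0.254)/(4π×394) = 6.429×10^-5 K/W
R_multilayer super-insulation = (1/0.254 − 1/0.404)/(4π×0.000534) = 217.8 K/W
R_total = 217.8 K/W
Q = ΔT/R_total = 193/217.8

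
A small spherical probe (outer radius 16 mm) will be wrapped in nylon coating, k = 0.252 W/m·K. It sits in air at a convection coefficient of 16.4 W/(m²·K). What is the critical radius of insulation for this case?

r_cr ≈ 30.7 mm

For a sphere r_cr = 2k/h = 2×0.252/16.4
r_cr = 30.7 mm; since the bare radius (16 mm) is below r_cr, adding a thin layer of insulation will *increase* heat loss.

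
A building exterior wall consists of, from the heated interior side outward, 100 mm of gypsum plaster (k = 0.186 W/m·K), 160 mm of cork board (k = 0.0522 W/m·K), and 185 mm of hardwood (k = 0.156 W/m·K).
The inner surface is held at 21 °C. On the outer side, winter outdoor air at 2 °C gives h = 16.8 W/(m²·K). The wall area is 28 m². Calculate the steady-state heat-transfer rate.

Treating each layer as a thermal resistance in series:
R_gypsum plaster = L/(kA) = 0.1/(0.186×28) = 0.0192 K/W
R_cork board = L/(kA) = 0.16/(0.0522×28) = 0.1095 K/W
R_hardwood = L/(kA) = 0.185/(0.156×28) = 0.04235 K/W
R_outer film = 1/(h_o·A) = 1/(16.8×28) = 0.002126 K/W
R_total = 0.1731 K/W
Q = ΔT / R_total = 19 / 0.1731

Q ≈ 110 W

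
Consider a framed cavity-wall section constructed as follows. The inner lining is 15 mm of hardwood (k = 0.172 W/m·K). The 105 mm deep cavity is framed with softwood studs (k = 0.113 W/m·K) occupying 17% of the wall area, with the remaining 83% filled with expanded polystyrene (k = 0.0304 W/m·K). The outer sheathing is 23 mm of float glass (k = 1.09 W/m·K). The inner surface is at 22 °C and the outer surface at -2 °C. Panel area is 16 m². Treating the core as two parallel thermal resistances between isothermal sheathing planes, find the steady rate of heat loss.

Sheathing layers in series; stud and cavity paths in parallel between them.
R_inner = 0.015/(0.172×16) = 0.005451 K/W
R_stud  = 0.105/(0.113×0.17×16) = 0.3416 K/W
R_cav   = 0.105/(0.0304×0.83×16) = 0.2601 K/W
1/R_core = 1/R_stud + 1/R_cav → R_core = 0.1477 K/W
R_outer = 0.023/(1.09×16) = 0.001319 K/W
R_total = 0.1544 K/W
Q = ΔT/R_total = 24/0.1544

Q ≈ 155 W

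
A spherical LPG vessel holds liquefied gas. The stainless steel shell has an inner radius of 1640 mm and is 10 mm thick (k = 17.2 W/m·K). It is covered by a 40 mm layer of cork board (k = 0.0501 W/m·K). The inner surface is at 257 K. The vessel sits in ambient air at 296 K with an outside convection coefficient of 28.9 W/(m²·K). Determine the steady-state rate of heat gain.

For a spherical shell R = (1/r₁ − 1/r₂)/(4πk); film R = 1/(h·4πr²). In series:
R_stainless steel shell = (1/1.64 − 1/1.65)/(4π×17.2) = 1.71×10^-5 K/W
R_cork board = (1/1.65 − 1/1.69)/(4π×0.0501) = 0.02278 K/W
R_outer film = 1/(h·4πr_o²) = 1/(28.9×4π×1.69²) = 9.641×10^-4 K/W
R_total = 0.02377 K/W
Q = ΔT/R_total = 39/0.02377

Q ≈ 1640 W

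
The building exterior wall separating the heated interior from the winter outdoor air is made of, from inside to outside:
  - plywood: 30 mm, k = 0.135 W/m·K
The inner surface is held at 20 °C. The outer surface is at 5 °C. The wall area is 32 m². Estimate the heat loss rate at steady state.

Thermal resistances in series:
R_plywood = L/(kA) = 0.03/(0.135×32) = 0.006944 K/W
R_total = 0.006944 K/W
Q = ΔT / R_total = 15 / 0.006944

Q ≈ 2160 W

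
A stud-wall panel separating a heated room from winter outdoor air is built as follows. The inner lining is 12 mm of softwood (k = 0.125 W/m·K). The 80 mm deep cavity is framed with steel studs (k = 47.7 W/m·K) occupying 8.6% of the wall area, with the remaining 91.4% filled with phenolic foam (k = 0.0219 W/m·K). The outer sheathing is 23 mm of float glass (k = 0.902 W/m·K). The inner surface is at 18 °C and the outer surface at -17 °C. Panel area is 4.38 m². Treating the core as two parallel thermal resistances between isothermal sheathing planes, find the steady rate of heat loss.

Sheathing layers in series; stud and cavity paths in parallel between them.
R_inner = 0.012/(0.125×4.38) = 0.02192 K/W
R_stud  = 0.08/(47.7×0.086×4.38) = 0.004452 K/W
R_cav   = 0.08/(0.0219×0.914×4.38) = 0.9125 K/W
1/R_core = 1/R_stud + 1/R_cav → R_core = 0.004431 K/W
R_outer = 0.023/(0.902×4.38) = 0.005822 K/W
R_total = 0.03217 K/W
Q = ΔT/R_total = 35/0.03217

Q ≈ 1090 W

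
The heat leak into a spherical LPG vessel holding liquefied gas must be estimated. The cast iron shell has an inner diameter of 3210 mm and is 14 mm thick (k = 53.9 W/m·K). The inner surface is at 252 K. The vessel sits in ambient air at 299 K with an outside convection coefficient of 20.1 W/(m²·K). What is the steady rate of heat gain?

For a spherical shell R = (1/r₁ − 1/r₂)/(4πk); film R = 1/(h·4πr²). In series:
R_cast iron shell = (1/1.605 − 1/1.619)/(4π×53.9) = 7.954×10^-6 K/W
R_outer film = 1/(h·4πr_o²) = 1/(20.1×4π×1.619²) = 0.00151 K/W
R_total = 0.001518 K/W
Q = ΔT/R_total = 47/0.001518

Q ≈ 31000 W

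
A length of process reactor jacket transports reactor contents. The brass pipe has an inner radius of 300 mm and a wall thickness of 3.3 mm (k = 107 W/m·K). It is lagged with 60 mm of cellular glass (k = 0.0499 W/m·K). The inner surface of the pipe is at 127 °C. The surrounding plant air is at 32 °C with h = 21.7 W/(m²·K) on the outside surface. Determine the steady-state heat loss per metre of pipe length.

q′ ≈ 159 W/m

Cylindrical conduction, so R = ln(r₂/r₁)/(2πkL) per layer, in series:
R_brass pipe wall = ln(303.3/300)/(2π×107×1) = 1.627×10^-5 K/W
R_cellular glass = ln(363.3/303.3)/(2π×0.0499×1) = 0.5757 K/W
R_outer film = 1/(h_o·2πr_oL) = 1/(21.7×2π×0.3633×1) = 0.02019 K/W
R_total = 0.5959 K/W
Q = ΔT/R_total = 95/0.5959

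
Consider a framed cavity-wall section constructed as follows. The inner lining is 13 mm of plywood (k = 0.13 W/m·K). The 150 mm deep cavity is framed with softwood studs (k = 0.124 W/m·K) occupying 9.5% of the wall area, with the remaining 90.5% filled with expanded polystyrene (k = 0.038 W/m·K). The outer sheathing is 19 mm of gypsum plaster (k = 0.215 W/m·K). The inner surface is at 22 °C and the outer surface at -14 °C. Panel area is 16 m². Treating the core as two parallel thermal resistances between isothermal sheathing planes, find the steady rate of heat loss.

Q ≈ 168 W

Sheathing layers in series; stud and cavity paths in parallel between them.
R_inner = 0.013/(0.13×16) = 0.00625 K/W
R_stud  = 0.15/(0.124×0.095×16) = 0.7958 K/W
R_cav   = 0.15/(0.038×0.905×16) = 0.2726 K/W
1/R_core = 1/R_stud + 1/R_cav → R_core = 0.2031 K/W
R_outer = 0.019/(0.215×16) = 0.005523 K/W
R_total = 0.2148 K/W
Q = ΔT/R_total = 36/0.2148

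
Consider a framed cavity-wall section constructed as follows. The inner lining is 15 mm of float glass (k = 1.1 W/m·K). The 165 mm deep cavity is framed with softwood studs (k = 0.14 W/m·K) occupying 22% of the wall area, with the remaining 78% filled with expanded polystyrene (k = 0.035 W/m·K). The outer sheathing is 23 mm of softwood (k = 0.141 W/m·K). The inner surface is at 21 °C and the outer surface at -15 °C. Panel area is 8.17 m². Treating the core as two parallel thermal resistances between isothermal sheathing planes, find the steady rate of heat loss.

Sheathing layers in series; stud and cavity paths in parallel between them.
R_inner = 0.015/(1.1×8.17) = 0.001669 K/W
R_stud  = 0.165/(0.14×0.22×8.17) = 0.6557 K/W
R_cav   = 0.165/(0.035×0.78×8.17) = 0.7398 K/W
1/R_core = 1/R_stud + 1/R_cav → R_core = 0.3476 K/W
R_outer = 0.023/(0.141×8.17) = 0.01997 K/W
R_total = 0.3692 K/W
Q = ΔT/R_total = 36/0.3692

Q ≈ 97.5 W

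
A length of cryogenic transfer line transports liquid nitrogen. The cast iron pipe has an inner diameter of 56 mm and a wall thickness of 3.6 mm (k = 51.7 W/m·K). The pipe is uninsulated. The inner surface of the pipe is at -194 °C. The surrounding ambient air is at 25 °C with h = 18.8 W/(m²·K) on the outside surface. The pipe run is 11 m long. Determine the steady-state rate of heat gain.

Radial resistances (cylindrical: R_cond = ln(r_o/r_i)/(2πkL), R_conv = 1/(h·2πrL)):
R_cast iron pipe wall = ln(31.6/28)/(2π×51.7×11) = 3.385×10^-5 K/W
R_outer film = 1/(h_o·2πr_oL) = 1/(18.8×2π×0.0316×11) = 0.02435 K/W
R_total = 0.02439 K/W
Q = ΔT/R_total = 219/0.02439

Q ≈ 8980 W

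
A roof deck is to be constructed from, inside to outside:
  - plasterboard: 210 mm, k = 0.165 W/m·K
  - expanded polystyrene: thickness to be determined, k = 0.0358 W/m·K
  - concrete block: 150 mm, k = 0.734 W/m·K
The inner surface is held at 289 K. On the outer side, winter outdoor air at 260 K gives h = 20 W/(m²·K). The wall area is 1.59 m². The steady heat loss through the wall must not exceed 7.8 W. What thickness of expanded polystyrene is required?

Series thermal resistances:
R_plasterboard = L/(kA) = 0.21/(0.165×1.59) = 0.8005 K/W
R_concrete block = L/(kA) = 0.15/(0.734×1.59) = 0.1285 K/W
R_outer film = 1/(h_o·A) = 1/(20×1.59) = 0.03145 K/W
Sum of the known resistances R_other = 0.9604 K/W
Required total resistance R_tot = ΔT/Q_allow = 29/7.8 = 3.718 K/W
R_expanded polystyrene = R_tot − R_other = 2.758 K/W
L = R·k·A = 2.758×0.0358×1.59

L ≈ 157 mm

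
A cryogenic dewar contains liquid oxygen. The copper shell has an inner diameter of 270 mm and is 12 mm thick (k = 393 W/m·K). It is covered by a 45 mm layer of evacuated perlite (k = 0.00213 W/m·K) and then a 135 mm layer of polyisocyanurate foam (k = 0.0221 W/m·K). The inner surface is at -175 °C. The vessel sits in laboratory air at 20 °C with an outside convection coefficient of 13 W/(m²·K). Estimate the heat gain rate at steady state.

Q ≈ 2.89 W

For a spherical shell R = (1/r₁ − 1/r₂)/(4πk); film R = 1/(h·4πr²). In series:
R_copper shell = (1/0.135 − 1/0.147)/(4π×393) = 1.224×10^-4 K/W
R_evacuated perlite = (1/0.147 − 1/0.192)/(4π×0.00213) = 59.57 K/W
R_polyisocyanurate foam = (1/0.192 − 1/0.327)/(4π×0.0221) = 7.743 K/W
R_outer film = 1/(h·4πr_o²) = 1/(13×4π×0.327²) = 0.05725 K/W
R_total = 67.37 K/W
Q = ΔT/R_total = 195/67.37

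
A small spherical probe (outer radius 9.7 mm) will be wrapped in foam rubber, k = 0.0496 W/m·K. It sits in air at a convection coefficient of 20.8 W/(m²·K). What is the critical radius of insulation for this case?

r_cr ≈ 4.77 mm

For a sphere r_cr = 2k/h = 2×0.0496/20.8
r_cr = 4.77 mm; since the bare radius (9.7 mm) is above r_cr, any added insulation will reduce heat loss.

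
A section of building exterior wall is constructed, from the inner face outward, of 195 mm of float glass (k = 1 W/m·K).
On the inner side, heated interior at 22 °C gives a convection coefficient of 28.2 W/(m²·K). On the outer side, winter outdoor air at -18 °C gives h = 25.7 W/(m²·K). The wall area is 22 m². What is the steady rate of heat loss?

Using the resistance-network approach (series):
R_inner film = 1/(h_i·A) = 1/(28.2×22) = 0.001612 K/W
R_float glass = L/(kA) = 0.195/(1×22) = 0.008864 K/W
R_outer film = 1/(h_o·A) = 1/(25.7×22) = 0.001769 K/W
R_total = 0.01224 K/W
Q = ΔT / R_total = 40 / 0.01224

Q ≈ 3270 W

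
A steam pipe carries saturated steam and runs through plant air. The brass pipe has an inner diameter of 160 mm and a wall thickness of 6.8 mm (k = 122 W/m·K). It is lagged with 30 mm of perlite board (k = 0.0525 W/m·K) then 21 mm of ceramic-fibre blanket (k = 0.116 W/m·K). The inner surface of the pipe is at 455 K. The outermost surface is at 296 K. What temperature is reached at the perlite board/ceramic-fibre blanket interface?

Cylindrical conduction, so R = ln(r₂/r₁)/(2πkL) per layer, in series:
R_brass pipe wall = ln(86.8/80)/(2π×122×1) = 1.064×10^-4 K/W
R_perlite board = ln(116.8/86.8)/(2π×0.0525×1) = 0.8999 K/W
R_ceramic-fibre blanket = ln(137.8/116.8)/(2π×0.116×1) = 0.2269 K/W
R_total = 1.127 K/W
Q = ΔT/R_total = 159/1.127
Q = 141 W/m
T_interface = T_inner − Q·ΣR(inner→interface) = 455 − 141×0.9

T ≈ 328 K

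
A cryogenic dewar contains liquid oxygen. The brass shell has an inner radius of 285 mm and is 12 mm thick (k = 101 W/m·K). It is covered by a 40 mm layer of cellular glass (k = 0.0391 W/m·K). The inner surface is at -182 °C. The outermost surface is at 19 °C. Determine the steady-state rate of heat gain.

Spherical conduction: R = (1/r_in − 1/r_out)/(4πk) per layer; series-sum.
R_brass shell = (1/0.285 − 1/0.297)/(4π×101) = 1.117×10^-4 K/W
R_cellular glass = (1/0.297 − 1/0.337)/(4π×0.0391) = 0.8134 K/W
R_total = 0.8135 K/W
Q = ΔT/R_total = 201/0.8135

Q ≈ 247 W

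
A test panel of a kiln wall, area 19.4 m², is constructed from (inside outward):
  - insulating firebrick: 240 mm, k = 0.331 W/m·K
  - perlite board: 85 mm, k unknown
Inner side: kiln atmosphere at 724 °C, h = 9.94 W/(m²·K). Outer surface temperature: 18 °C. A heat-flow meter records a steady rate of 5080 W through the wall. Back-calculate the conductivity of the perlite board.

k ≈ 0.0454 W/(m·K)

Treating each layer as a thermal resistance in series:
R_inner film = 1/(h_i·A) = 1/(9.94×19.4) = 0.005186 K/W
R_insulating firebrick = L/(kA) = 0.24/(0.331×19.4) = 0.03738 K/W
Sum of known resistances R_other = 0.04256 K/W
Total R = ΔT/Q = 706/5080 = 0.139 K/W
R_perlite board = R_total − R_other = 0.09642 K/W
k = L/(R·A) = 0.085/(0.09642×19.4)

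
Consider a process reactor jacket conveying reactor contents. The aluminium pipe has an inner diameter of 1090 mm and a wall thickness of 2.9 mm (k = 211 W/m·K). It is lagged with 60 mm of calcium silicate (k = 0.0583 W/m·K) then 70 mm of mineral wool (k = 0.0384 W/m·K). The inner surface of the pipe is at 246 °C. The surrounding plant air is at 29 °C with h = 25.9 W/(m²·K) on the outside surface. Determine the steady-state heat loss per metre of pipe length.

Radial resistances (cylindrical: R_cond = ln(r_o/r_i)/(2πkL), R_conv = 1/(h·2πrL)):
R_aluminium pipe wall = ln(547.9/545)/(2π×211×1) = 4.003×10^-6 K/W
R_calcium silicate = ln(607.9/547.9)/(2π×0.0583×1) = 0.2837 K/W
R_mineral wool = ln(677.9/607.9)/(2π×0.0384×1) = 0.4517 K/W
R_outer film = 1/(h_o·2πr_oL) = 1/(25.9×2π×0.6779×1) = 0.009065 K/W
R_total = 0.7445 K/W
Q = ΔT/R_total = 217/0.7445

q′ ≈ 291 W/m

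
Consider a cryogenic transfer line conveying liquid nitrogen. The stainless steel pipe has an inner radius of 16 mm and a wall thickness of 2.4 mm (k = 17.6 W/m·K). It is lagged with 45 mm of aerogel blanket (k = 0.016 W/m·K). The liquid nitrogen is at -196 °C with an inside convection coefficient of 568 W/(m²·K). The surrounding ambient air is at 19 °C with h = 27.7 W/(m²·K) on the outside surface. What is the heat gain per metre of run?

Cylindrical conduction, so R = ln(r₂/r₁)/(2πkL) per layer, in series:
R_inner film = 1/(h_i·2πr₁L) = 1/(568×2π×0.016×1) = 0.01751 K/W
R_stainless steel pipe wall = ln(18.4/16)/(2π×17.6×1) = 0.001264 K/W
R_aerogel blanket = ln(63.4/18.4)/(2π×0.016×1) = 12.31 K/W
R_outer film = 1/(h_o·2πr_oL) = 1/(27.7×2π×0.0634×1) = 0.09063 K/W
R_total = 12.42 K/W
Q = ΔT/R_total = 215/12.42

q′ ≈ 17.3 W/m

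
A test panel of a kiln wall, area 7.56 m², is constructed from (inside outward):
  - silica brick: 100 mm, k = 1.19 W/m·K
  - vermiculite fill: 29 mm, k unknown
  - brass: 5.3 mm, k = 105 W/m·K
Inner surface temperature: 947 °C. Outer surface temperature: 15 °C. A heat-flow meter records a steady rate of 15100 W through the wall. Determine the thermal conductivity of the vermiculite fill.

Treating each layer as a thermal resistance in series:
R_silica brick = L/(kA) = 0.1/(1.19×7.56) = 0.01112 K/W
R_brass = L/(kA) = 0.0053/(105×7.56) = 6.677×10^-6 K/W
Sum of known resistances R_other = 0.01112 K/W
Total R = ΔT/Q = 932/15100 = 0.06172 K/W
R_vermiculite fill = R_total − R_other = 0.0506 K/W
k = L/(R·A) = 0.029/(0.0506×7.56)

k ≈ 0.0758 W/(m·K)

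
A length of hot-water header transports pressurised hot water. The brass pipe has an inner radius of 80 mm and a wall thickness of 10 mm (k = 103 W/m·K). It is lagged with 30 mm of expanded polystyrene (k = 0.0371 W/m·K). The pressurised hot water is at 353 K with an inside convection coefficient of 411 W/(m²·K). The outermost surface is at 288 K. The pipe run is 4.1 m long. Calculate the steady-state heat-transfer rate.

Q ≈ 215 W

For a radial system each layer contributes R = ln(r_out/r_in)/(2πkL); films add R = 1/(hA).
R_inner film = 1/(h_i·2πr₁L) = 1/(411×2π×0.08×4.1) = 0.001181 K/W
R_brass pipe wall = ln(90/80)/(2π×103×4.1) = 4.439×10^-5 K/W
R_expanded polystyrene = ln(120/90)/(2π×0.0371×4.1) = 0.301 K/W
R_total = 0.3022 K/W
Q = ΔT/R_total = 65/0.3022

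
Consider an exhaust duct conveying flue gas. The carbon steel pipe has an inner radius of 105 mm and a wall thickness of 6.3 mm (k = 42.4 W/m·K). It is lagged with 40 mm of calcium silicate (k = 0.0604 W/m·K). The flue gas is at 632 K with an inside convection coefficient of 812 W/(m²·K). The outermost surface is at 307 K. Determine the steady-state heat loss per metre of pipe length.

Per-layer cylindrical resistances, series-summed:
R_inner film = 1/(h_i·2πr₁L) = 1/(812×2π×0.105×1) = 0.001867 K/W
R_carbon steel pipe wall = ln(111.3/105)/(2π×42.4×1) = 2.187×10^-4 K/W
R_calcium silicate = ln(151.3/111.3)/(2π×0.0604×1) = 0.809 K/W
R_total = 0.8111 K/W
Q = ΔT/R_total = 325/0.8111

q′ ≈ 401 W/m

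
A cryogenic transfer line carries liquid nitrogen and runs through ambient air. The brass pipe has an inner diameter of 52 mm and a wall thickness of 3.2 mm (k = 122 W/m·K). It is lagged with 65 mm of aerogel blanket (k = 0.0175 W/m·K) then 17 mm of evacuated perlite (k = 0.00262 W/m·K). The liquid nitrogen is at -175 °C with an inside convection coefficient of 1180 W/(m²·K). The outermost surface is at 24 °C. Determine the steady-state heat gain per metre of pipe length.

q′ ≈ 9.6 W/m

Per-layer cylindrical resistances, series-summed:
R_inner film = 1/(h_i·2πr₁L) = 1/(1180×2π×0.026×1) = 0.005188 K/W
R_brass pipe wall = ln(29.2/26)/(2π×122×1) = 1.514×10^-4 K/W
R_aerogel blanket = ln(94.2/29.2)/(2π×0.0175×1) = 10.65 K/W
R_evacuated perlite = ln(111.2/94.2)/(2π×0.00262×1) = 10.08 K/W
R_total = 20.74 K/W
Q = ΔT/R_total = 199/20.74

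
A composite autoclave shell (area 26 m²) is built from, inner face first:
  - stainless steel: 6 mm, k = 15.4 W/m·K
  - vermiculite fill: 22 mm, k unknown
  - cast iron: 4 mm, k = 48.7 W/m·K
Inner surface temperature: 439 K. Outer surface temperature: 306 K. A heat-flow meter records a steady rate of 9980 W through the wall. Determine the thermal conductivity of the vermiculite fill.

Series thermal resistances:
R_stainless steel = L/(kA) = 0.006/(15.4×26) = 1.499×10^-5 K/W
R_cast iron = L/(kA) = 0.004/(48.7×26) = 3.159×10^-6 K/W
Sum of known resistances R_other = 1.814×10^-5 K/W
Total R = ΔT/Q = 133/9980 = 0.01333 K/W
R_vermiculite fill = R_total − R_other = 0.01331 K/W
k = L/(R·A) = 0.022/(0.01331×26)

k ≈ 0.0636 W/(m·K)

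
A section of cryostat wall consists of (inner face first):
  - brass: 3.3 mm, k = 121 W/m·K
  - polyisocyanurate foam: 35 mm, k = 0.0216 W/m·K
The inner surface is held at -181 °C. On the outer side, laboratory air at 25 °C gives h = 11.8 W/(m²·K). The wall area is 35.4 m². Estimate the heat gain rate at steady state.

Q ≈ 4280 W

Treating each layer as a thermal resistance in series:
R_brass = L/(kA) = 0.0033/(121×35.4) = 7.704×10^-7 K/W
R_polyisocyanurate foam = L/(kA) = 0.035/(0.0216×35.4) = 0.04577 K/W
R_outer film = 1/(h_o·A) = 1/(11.8×35.4) = 0.002394 K/W
R_total = 0.04817 K/W
Q = ΔT / R_total = 206 / 0.04817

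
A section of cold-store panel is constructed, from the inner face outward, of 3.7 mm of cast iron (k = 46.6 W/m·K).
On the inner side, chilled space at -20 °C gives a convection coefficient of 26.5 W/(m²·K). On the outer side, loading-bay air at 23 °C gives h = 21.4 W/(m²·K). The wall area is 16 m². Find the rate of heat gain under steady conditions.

Q ≈ 8140 W

Using the resistance-network approach (series):
R_inner film = 1/(h_i·A) = 1/(26.5×16) = 0.002358 K/W
R_cast iron = L/(kA) = 0.0037/(46.6×16) = 4.962×10^-6 K/W
R_outer film = 1/(h_o·A) = 1/(21.4×16) = 0.002921 K/W
R_total = 0.005284 K/W
Q = ΔT / R_total = 43 / 0.005284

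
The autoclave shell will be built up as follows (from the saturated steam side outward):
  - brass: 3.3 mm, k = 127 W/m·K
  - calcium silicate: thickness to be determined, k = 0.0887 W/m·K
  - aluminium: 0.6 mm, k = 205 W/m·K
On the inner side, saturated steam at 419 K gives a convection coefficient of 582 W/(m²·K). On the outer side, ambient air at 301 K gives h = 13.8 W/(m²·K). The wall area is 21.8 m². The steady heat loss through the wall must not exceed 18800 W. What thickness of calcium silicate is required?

Thermal resistances in series:
R_inner film = 1/(h_i·A) = 1/(582×21.8) = 7.882×10^-5 K/W
R_brass = L/(kA) = 0.0033/(127×21.8) = 1.192×10^-6 K/W
R_aluminium = L/(kA) = 0.0006/(205×21.8) = 1.343×10^-7 K/W
R_outer film = 1/(h_o·A) = 1/(13.8×21.8) = 0.003324 K/W
Sum of the known resistances R_other = 0.003404 K/W
Required total resistance R_tot = ΔT/Q_allow = 118/18800 = 0.006277 K/W
R_calcium silicate = R_tot − R_other = 0.002872 K/W
L = R·k·A = 0.002872×0.0887×21.8

L ≈ 5.55 mm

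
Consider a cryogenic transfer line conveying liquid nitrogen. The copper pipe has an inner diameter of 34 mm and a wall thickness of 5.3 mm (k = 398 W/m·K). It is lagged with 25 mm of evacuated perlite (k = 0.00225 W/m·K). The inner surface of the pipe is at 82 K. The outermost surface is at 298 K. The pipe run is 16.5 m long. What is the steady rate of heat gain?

Q ≈ 67 W

Treating each annulus and film as a series resistance:
R_copper pipe wall = ln(22.3/17)/(2π×398×16.5) = 6.577×10^-6 K/W
R_evacuated perlite = ln(47.3/22.3)/(2π×0.00225×16.5) = 3.223 K/W
R_total = 3.224 K/W
Q = ΔT/R_total = 216/3.224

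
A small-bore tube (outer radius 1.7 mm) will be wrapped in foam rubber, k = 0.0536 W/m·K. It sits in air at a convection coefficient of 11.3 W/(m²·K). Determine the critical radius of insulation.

r_cr ≈ 4.74 mm

For a cylinder r_cr = k/h = 0.0536/11.3
r_cr = 4.74 mm; since the bare radius (1.7 mm) is below r_cr, adding a thin layer of insulation will *increase* heat loss.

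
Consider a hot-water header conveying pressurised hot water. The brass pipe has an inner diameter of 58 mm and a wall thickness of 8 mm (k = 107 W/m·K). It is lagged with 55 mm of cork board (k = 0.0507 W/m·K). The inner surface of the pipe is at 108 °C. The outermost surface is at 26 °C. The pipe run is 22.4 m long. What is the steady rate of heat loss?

Q ≈ 642 W

Per-layer cylindrical resistances, series-summed:
R_brass pipe wall = ln(37/29)/(2π×107×22.4) = 1.618×10^-5 K/W
R_cork board = ln(92/37)/(2π×0.0507×22.4) = 0.1277 K/W
R_total = 0.1277 K/W
Q = ΔT/R_total = 82/0.1277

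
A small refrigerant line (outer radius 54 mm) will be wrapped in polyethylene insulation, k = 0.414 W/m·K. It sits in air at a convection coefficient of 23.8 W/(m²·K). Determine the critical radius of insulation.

For a cylinder r_cr = k/h = 0.414/23.8
r_cr = 17.4 mm; since the bare radius (54 mm) is above r_cr, any added insulation will reduce heat loss.

r_cr ≈ 17.4 mm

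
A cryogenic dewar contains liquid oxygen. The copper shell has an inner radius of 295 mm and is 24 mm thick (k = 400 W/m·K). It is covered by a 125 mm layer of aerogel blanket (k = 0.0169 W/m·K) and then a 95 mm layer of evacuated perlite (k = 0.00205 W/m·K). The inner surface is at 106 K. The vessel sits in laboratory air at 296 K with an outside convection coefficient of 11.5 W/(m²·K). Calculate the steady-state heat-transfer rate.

Spherical conduction: R = (1/r_in − 1/r_out)/(4πk) per layer; series-sum.
R_copper shell = (1/0.295 − 1/0.319)/(4π×400) = 5.074×10^-5 K/W
R_aerogel blanket = (1/0.319 − 1/0.444)/(4π×0.0169) = 4.156 K/W
R_evacuated perlite = (1/0.444 − 1/0.539)/(4π×0.00205) = 15.41 K/W
R_outer film = 1/(h·4πr_o²) = 1/(11.5×4π×0.539²) = 0.02382 K/W
R_total = 19.59 K/W
Q = ΔT/R_total = 190/19.59

Q ≈ 9.7 W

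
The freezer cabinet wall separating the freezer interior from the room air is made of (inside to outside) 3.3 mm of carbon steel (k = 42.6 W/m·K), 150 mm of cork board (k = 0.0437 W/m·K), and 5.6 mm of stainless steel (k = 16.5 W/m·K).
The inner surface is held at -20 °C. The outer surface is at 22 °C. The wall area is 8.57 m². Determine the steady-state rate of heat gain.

Treating each layer as a thermal resistance in series:
R_carbon steel = L/(kA) = 0.0033/(42.6×8.57) = 9.039×10^-6 K/W
R_cork board = L/(kA) = 0.15/(0.0437×8.57) = 0.4005 K/W
R_stainless steel = L/(kA) = 0.0056/(16.5×8.57) = 3.96×10^-5 K/W
R_total = 0.4006 K/W
Q = ΔT / R_total = 42 / 0.4006

Q ≈ 105 W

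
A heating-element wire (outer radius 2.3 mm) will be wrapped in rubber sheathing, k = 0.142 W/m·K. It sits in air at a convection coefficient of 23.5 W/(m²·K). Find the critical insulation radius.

r_cr ≈ 6.04 mm

For a cylinder r_cr = k/h = 0.142/23.5
r_cr = 6.04 mm; since the bare radius (2.3 mm) is below r_cr, adding a thin layer of insulation will *increase* heat loss.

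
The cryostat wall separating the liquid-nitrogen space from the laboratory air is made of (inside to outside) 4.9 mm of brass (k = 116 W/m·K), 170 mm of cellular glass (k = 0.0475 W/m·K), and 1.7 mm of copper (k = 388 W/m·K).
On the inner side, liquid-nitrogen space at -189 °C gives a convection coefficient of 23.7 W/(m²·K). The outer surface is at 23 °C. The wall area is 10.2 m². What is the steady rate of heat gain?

Q ≈ 597 W

Model the wall as resistances in series:
R_inner film = 1/(h_i·A) = 1/(23.7×10.2) = 0.004137 K/W
R_brass = L/(kA) = 0.0049/(116×10.2) = 4.141×10^-6 K/W
R_cellular glass = L/(kA) = 0.17/(0.0475×10.2) = 0.3509 K/W
R_copper = L/(kA) = 0.0017/(388×10.2) = 4.296×10^-7 K/W
R_total = 0.355 K/W
Q = ΔT / R_total = 212 / 0.355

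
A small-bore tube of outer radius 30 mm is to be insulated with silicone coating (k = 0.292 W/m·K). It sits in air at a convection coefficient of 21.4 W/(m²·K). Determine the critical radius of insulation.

r_cr ≈ 13.6 mm

For a cylinder r_cr = k/h = 0.292/21.4
r_cr = 13.6 mm; since the bare radius (30 mm) is above r_cr, any added insulation will reduce heat loss.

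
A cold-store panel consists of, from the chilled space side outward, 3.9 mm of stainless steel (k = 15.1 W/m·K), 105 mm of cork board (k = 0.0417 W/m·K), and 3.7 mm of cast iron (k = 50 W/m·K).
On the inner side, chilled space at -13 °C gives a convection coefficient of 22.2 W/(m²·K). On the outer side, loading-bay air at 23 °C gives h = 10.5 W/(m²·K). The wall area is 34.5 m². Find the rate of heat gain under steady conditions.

Q ≈ 467 W

Model the wall as resistances in series:
R_inner film = 1/(h_i·A) = 1/(22.2×34.5) = 0.001306 K/W
R_stainless steel = L/(kA) = 0.0039/(15.1×34.5) = 7.486×10^-6 K/W
R_cork board = L/(kA) = 0.105/(0.0417×34.5) = 0.07299 K/W
R_cast iron = L/(kA) = 0.0037/(50×34.5) = 2.145×10^-6 K/W
R_outer film = 1/(h_o·A) = 1/(10.5×34.5) = 0.002761 K/W
R_total = 0.07706 K/W
Q = ΔT / R_total = 36 / 0.07706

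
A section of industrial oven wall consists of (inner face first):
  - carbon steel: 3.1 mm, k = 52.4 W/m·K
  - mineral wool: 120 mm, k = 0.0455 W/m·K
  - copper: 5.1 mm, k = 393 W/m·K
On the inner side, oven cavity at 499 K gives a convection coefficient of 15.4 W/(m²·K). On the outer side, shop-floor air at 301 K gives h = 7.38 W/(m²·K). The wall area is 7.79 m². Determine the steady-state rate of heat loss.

Q ≈ 544 W

Thermal resistances in series:
R_inner film = 1/(h_i·A) = 1/(15.4×7.79) = 0.008336 K/W
R_carbon steel = L/(kA) = 0.0031/(52.4×7.79) = 7.594×10^-6 K/W
R_mineral wool = L/(kA) = 0.12/(0.0455×7.79) = 0.3386 K/W
R_copper = L/(kA) = 0.0051/(393×7.79) = 1.666×10^-6 K/W
R_outer film = 1/(h_o·A) = 1/(7.38×7.79) = 0.01739 K/W
R_total = 0.3643 K/W
Q = ΔT / R_total = 198 / 0.3643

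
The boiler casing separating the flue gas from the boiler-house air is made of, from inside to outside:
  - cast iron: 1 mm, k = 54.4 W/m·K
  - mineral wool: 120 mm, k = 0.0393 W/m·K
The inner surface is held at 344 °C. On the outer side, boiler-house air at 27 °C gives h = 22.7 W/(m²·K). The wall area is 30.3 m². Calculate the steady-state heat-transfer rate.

Model the wall as resistances in series:
R_cast iron = L/(kA) = 0.001/(54.4×30.3) = 6.067×10^-7 K/W
R_mineral wool = L/(kA) = 0.12/(0.0393×30.3) = 0.1008 K/W
R_outer film = 1/(h_o·A) = 1/(22.7×30.3) = 0.001454 K/W
R_total = 0.1022 K/W
Q = ΔT / R_total = 317 / 0.1022

Q ≈ 3100 W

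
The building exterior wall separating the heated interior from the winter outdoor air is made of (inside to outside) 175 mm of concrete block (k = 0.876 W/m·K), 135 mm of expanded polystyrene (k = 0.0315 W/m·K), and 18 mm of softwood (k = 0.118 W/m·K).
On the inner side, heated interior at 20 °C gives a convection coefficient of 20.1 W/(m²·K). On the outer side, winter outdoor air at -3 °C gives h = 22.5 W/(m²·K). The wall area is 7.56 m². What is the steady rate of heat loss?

Treating each layer as a thermal resistance in series:
R_inner film = 1/(h_i·A) = 1/(20.1×7.56) = 0.006581 K/W
R_concrete block = L/(kA) = 0.175/(0.876×7.56) = 0.02642 K/W
R_expanded polystyrene = L/(kA) = 0.135/(0.0315×7.56) = 0.5669 K/W
R_softwood = L/(kA) = 0.018/(0.118×7.56) = 0.02018 K/W
R_outer film = 1/(h_o·A) = 1/(22.5×7.56) = 0.005879 K/W
R_total = 0.626 K/W
Q = ΔT / R_total = 23 / 0.626

Q ≈ 36.7 W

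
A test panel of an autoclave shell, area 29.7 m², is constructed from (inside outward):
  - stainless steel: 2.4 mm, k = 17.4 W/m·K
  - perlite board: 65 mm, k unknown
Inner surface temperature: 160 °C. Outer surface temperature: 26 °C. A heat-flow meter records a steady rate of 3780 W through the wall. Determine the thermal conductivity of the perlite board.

Thermal resistances in series:
R_stainless steel = L/(kA) = 0.0024/(17.4×29.7) = 4.644×10^-6 K/W
Sum of known resistances R_other = 4.644×10^-6 K/W
Total R = ΔT/Q = 134/3780 = 0.03545 K/W
R_perlite board = R_total − R_other = 0.03545 K/W
k = L/(R·A) = 0.065/(0.03545×29.7)

k ≈ 0.0617 W/(m·K)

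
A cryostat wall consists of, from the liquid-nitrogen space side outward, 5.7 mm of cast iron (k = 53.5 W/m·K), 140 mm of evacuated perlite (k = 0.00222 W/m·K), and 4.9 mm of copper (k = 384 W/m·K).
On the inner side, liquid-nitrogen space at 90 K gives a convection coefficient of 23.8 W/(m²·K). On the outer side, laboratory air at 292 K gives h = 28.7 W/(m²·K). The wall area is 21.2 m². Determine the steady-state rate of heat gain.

Thermal resistances in series:
R_inner film = 1/(h_i·A) = 1/(23.8×21.2) = 0.001982 K/W
R_cast iron = L/(kA) = 0.0057/(53.5×21.2) = 5.026×10^-6 K/W
R_evacuated perlite = L/(kA) = 0.14/(0.00222×21.2) = 2.975 K/W
R_copper = L/(kA) = 0.0049/(384×21.2) = 6.019×10^-7 K/W
R_outer film = 1/(h_o·A) = 1/(28.7×21.2) = 0.001644 K/W
R_total = 2.978 K/W
Q = ΔT / R_total = 202 / 2.978

Q ≈ 67.8 W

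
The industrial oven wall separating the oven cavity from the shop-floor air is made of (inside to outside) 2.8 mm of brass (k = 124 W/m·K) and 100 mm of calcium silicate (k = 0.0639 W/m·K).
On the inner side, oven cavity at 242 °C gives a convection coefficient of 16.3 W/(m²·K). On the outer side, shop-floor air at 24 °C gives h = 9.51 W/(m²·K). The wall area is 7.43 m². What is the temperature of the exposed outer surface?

Series thermal resistances:
R_inner film = 1/(h_i·A) = 1/(16.3×7.43) = 0.008257 K/W
R_brass = L/(kA) = 0.0028/(124×7.43) = 3.039×10^-6 K/W
R_calcium silicate = L/(kA) = 0.1/(0.0639×7.43) = 0.2106 K/W
R_outer film = 1/(h_o·A) = 1/(9.51×7.43) = 0.01415 K/W
R_total = 0.233 K/W;  Q = ΔT/R_total = 218/0.233 = 935.5 W
T_interface = T_inner − Q·ΣR(inner→interface) = 242 − 935×0.2189

T ≈ 37.2 °C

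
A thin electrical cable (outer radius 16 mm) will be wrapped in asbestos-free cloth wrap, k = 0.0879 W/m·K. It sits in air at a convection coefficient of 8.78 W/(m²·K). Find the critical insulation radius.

r_cr ≈ 10 mm

For a cylinder r_cr = k/h = 0.0879/8.78
r_cr = 10 mm; since the bare radius (16 mm) is above r_cr, any added insulation will reduce heat loss.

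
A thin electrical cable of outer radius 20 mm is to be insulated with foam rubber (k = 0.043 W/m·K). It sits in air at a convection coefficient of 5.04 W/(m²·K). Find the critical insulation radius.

For a cylinder r_cr = k/h = 0.043/5.04
r_cr = 8.53 mm; since the bare radius (20 mm) is above r_cr, any added insulation will reduce heat loss.

r_cr ≈ 8.53 mm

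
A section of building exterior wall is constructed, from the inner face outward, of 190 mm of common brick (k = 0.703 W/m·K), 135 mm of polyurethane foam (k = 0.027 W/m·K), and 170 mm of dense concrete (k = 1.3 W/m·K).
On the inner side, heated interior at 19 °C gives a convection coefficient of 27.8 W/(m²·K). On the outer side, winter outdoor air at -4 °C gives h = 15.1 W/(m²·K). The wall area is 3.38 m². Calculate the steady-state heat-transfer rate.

Q ≈ 14.1 W

Series thermal resistances:
R_inner film = 1/(h_i·A) = 1/(27.8×3.38) = 0.01064 K/W
R_common brick = L/(kA) = 0.19/(0.703×3.38) = 0.07996 K/W
R_polyurethane foam = L/(kA) = 0.135/(0.027×3.38) = 1.479 K/W
R_dense concrete = L/(kA) = 0.17/(1.3×3.38) = 0.03869 K/W
R_outer film = 1/(h_o·A) = 1/(15.1×3.38) = 0.01959 K/W
R_total = 1.628 K/W
Q = ΔT / R_total = 23 / 1.628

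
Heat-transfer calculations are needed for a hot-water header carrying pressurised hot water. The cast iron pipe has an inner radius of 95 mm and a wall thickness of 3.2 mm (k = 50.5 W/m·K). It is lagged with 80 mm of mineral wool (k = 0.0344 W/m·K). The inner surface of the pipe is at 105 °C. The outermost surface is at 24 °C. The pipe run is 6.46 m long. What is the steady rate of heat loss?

Per-layer cylindrical resistances, series-summed:
R_cast iron pipe wall = ln(98.2/95)/(2π×50.5×6.46) = 1.616×10^-5 K/W
R_mineral wool = ln(178.2/98.2)/(2π×0.0344×6.46) = 0.4268 K/W
R_total = 0.4268 K/W
Q = ΔT/R_total = 81/0.4268

Q ≈ 190 W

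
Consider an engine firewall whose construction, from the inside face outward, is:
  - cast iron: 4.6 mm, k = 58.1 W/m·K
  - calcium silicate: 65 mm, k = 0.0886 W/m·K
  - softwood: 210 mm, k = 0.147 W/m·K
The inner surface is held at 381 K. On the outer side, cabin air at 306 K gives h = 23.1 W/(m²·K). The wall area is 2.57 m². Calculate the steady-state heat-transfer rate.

Using the resistance-network approach (series):
R_cast iron = L/(kA) = 0.0046/(58.1×2.57) = 3.081×10^-5 K/W
R_calcium silicate = L/(kA) = 0.065/(0.0886×2.57) = 0.2855 K/W
R_softwood = L/(kA) = 0.21/(0.147×2.57) = 0.5559 K/W
R_outer film = 1/(h_o·A) = 1/(23.1×2.57) = 0.01684 K/W
R_total = 0.8582 K/W
Q = ΔT / R_total = 75 / 0.8582

Q ≈ 87.4 W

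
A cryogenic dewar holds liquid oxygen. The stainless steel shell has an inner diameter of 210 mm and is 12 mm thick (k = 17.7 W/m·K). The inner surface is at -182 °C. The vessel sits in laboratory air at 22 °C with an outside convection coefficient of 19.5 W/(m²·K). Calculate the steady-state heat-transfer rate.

Each spherical layer contributes R = (1/r_i − 1/r_o)/(4πk):
R_stainless steel shell = (1/0.105 − 1/0.117)/(4π×17.7) = 0.004392 K/W
R_outer film = 1/(h·4πr_o²) = 1/(19.5×4π×0.117²) = 0.2981 K/W
R_total = 0.3025 K/W
Q = ΔT/R_total = 204/0.3025

Q ≈ 674 W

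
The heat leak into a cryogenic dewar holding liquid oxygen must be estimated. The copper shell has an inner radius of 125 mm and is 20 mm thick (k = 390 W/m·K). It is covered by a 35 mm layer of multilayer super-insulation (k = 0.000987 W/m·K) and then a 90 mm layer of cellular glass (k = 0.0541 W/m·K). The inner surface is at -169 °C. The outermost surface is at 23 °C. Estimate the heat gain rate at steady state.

Each spherical layer contributes R = (1/r_i − 1/r_o)/(4πk):
R_copper shell = (1/0.125 − 1/0.145)/(4π×390) = 2.252×10^-4 K/W
R_multilayer super-insulation = (1/0.145 − 1/0.18)/(4π×0.000987) = 108.1 K/W
R_cellular glass = (1/0.18 − 1/0.27)/(4π×0.0541) = 2.724 K/W
R_total = 110.8 K/W
Q = ΔT/R_total = 192/110.8

Q ≈ 1.73 W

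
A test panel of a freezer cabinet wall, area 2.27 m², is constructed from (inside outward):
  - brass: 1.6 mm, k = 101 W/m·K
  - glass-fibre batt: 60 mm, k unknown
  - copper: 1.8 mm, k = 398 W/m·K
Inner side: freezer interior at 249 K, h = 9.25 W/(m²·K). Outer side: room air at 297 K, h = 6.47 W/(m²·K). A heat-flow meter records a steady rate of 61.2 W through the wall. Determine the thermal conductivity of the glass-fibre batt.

Model the wall as resistances in series:
R_inner film = 1/(h_i·A) = 1/(9.25×2.27) = 0.04762 K/W
R_brass = L/(kA) = 0.0016/(101×2.27) = 6.979×10^-6 K/W
R_copper = L/(kA) = 0.0018/(398×2.27) = 1.992×10^-6 K/W
R_outer film = 1/(h_o·A) = 1/(6.47×2.27) = 0.06809 K/W
Sum of known resistances R_other = 0.1157 K/W
Total R = ΔT/Q = 48/61.2 = 0.7843 K/W
R_glass-fibre batt = R_total − R_other = 0.6686 K/W
k = L/(R·A) = 0.06/(0.6686×2.27)

k ≈ 0.0395 W/(m·K)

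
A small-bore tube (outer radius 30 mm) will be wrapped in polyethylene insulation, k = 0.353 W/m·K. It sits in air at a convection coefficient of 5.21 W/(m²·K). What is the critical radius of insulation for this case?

r_cr ≈ 67.8 mm

For a cylinder r_cr = k/h = 0.353/5.21
r_cr = 67.8 mm; since the bare radius (30 mm) is below r_cr, adding a thin layer of insulation will *increase* heat loss.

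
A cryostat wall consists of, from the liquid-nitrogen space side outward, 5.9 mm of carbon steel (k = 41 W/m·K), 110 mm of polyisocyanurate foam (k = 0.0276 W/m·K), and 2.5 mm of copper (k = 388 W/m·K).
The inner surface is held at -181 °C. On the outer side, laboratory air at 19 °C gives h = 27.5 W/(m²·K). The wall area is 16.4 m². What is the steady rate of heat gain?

Treating each layer as a thermal resistance in series:
R_carbon steel = L/(kA) = 0.0059/(41×16.4) = 8.775×10^-6 K/W
R_polyisocyanurate foam = L/(kA) = 0.11/(0.0276×16.4) = 0.243 K/W
R_copper = L/(kA) = 0.0025/(388×16.4) = 3.929×10^-7 K/W
R_outer film = 1/(h_o·A) = 1/(27.5×16.4) = 0.002217 K/W
R_total = 0.2452 K/W
Q = ΔT / R_total = 200 / 0.2452

Q ≈ 816 W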